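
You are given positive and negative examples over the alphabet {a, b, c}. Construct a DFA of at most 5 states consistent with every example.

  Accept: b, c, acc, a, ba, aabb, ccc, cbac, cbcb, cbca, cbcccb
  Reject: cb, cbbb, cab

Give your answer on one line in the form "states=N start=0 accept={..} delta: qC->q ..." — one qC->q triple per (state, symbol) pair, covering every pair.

states=3 start=0 accept={0,1} delta: 0a->0 0b->0 0c->1 1a->1 1b->2 1c->0 2a->0 2b->1 2c->0

Fold the examples into a partial DFA from state 0: repeatedly fix the first undefined (state, symbol) met by the shortest-then-alphabetical prefix, trying targets in increasing order and rejecting any under which an Accept and a Reject string meet in one state with the same remainder; add a state when all current targets are rejected. Accepting states are where Accept strings end.
a: 0a undefined. 0a->0: ok.
b: 0b undefined. 0b->0: ok.
c: 0c undefined. 0c->0: no, b/cb meet in 0. Open state 1: 0c->1.
ca: 1a undefined. 1a->0: no, b/cab meet in 0. 1a->1: ok.
cb: 1b undefined. 1b->0: no, b/cb meet in 0. 1b->1: no, c/cb meet in 1. Open state 2: 1b->2.
cc: 1c undefined. 1c->0: ok.
cba: 2a undefined. 2a->0: ok.
cbb: 2b undefined. 2b->0: no, b/cbbb meet in 0. 2b->1: ok.
cbc: 2c undefined. 2c->0: ok.
All examples now run through 3 states with every (state, symbol) defined. Accept strings end in {0,1}, Reject strings end in {2}; accept={0,1}.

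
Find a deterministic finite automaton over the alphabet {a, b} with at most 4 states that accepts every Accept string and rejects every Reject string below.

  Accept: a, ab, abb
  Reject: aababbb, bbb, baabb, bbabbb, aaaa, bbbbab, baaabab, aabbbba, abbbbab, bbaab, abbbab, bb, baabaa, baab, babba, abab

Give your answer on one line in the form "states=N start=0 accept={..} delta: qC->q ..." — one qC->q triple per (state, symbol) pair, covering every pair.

states=3 start=0 accept={1} delta: 0a->1 0b->2 1a->0 1b->1 2a->2 2b->2

Fold the examples into a partial DFA from state 0: repeatedly fix the first undefined (state, symbol) met by the shortest-then-alphabetical prefix, trying targets in increasing order and rejecting any under which an Accept and a Reject string meet in one state with the same remainder; add a state when all current targets are rejected. Accepting states are where Accept strings end.
a: 0a undefined. 0a->0: no, a/aaaa meet in 0. Open state 1: 0a->1.
b: 0b undefined. 0b->0: no, ab/bbbbab meet in 1 with "b" left. 0b->1: no, ab/bb meet in 1 with "b" left. Open state 2: 0b->2.
aa: 1a undefined. 1a->0: ok.
ab: 1b undefined. 1b->0: no, ab/aaaa meet in 0. 1b->1: ok.
ba: 2a undefined. 2a->0: no, a/baabb meet in 1. 2a->1: no, a/aababbb meet in 1. 2a->2: ok.
bb: 2b undefined. 2b->0: no, a/bbabbb meet in 1. 2b->1: no, a/aababbb meet in 1. 2b->2: ok.
All examples now run through 3 states with every (state, symbol) defined. Accept strings end in {1}, Reject strings end in {0,2}; accept={1}.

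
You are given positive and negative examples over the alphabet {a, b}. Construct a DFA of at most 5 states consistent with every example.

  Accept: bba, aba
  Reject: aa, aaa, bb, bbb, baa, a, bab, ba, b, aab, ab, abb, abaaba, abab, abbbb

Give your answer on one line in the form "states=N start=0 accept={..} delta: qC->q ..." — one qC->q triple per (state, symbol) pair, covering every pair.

State merging on the prefix tree: take the shortest (then alphabetical) example prefix whose next move is undefined and point that move at state 0, else 1, else 2, ...; a target is out if some Accept/Reject pair would then sit in one state with the same input left (inseparable). If every existing state is out, open a new one.
a: 0a undefined. 0a->0: no, aba/ba meet in 0 with "ba" left. Open state 1: 0a->1.
b: 0b undefined. 0b->0: no, bba/a meet in 1. 0b->1: ok.
aa: 1a undefined. 1a->0: ok.
ab: 1b undefined. 1b->0: no, bba/aaa meet in 1. 1b->1: no, bba/aa meet in 0. Open state 2: 1b->2.
aba: 2a undefined. 2a->0: no, bba/aa meet in 0. 2a->1: no, bba/aaa meet in 1. 2a->2: no, bba/bb meet in 2. Open state 3: 2a->3.
abb: 2b undefined. 2b->0: ok.
abaa: 3a undefined. 3a->0: ok.
abab: 3b undefined. 3b->0: ok.
All examples now run through 4 states with every (state, symbol) defined. Accept strings end in {3}, Reject strings end in {0,1,2}; accept={3}.

states=4 start=0 accept={3} delta: 0a->1 0b->1 1a->0 1b->2 2a->3 2b->0 3a->0 3b->0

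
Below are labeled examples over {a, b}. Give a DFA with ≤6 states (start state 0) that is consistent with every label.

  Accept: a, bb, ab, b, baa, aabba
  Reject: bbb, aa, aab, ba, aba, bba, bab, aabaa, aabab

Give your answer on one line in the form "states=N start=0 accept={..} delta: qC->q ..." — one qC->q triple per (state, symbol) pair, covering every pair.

states=4 start=0 accept={1,3} delta: 0a->1 0b->1 1a->2 1b->3 2a->3 2b->2 3a->0 3b->0

Fold the examples into a partial DFA from state 0: repeatedly fix the first undefined (state, symbol) met by the shortest-then-alphabetical prefix, trying targets in increasing order and rejecting any under which an Accept and a Reject string meet in one state with the same remainder; add a state when all current targets are rejected. Accepting states are where Accept strings end.
a: 0a undefined. 0a->0: no, a/aa meet in 0. Open state 1: 0a->1.
b: 0b undefined. 0b->0: no, a/ba meet in 1. 0b->1: ok.
aa: 1a undefined. 1a->0: no, a/aab meet in 1. 1a->1: no, a/aa meet in 1. Open state 2: 1a->2.
ab: 1b undefined. 1b->0: no, a/bbb meet in 1. 1b->1: no, a/bbb meet in 1. 1b->2: no, bb/aa meet in 2. Open state 3: 1b->3.
aab: 2b undefined. 2b->0: no, bb/aabab meet in 3. 2b->1: no, a/aab meet in 1. 2b->2: ok.
aba: 3a undefined. 3a->0: ok.
baa: 2a undefined. 2a->0: no, a/aabaa meet in 1. 2a->1: no, bb/aabab meet in 3. 2a->2: no, baa/aa meet in 2. 2a->3: ok.
bbb: 3b undefined. 3b->0: ok.
All examples now run through 4 states with every (state, symbol) defined. Accept strings end in {1,3}, Reject strings end in {0,2}; accept={1,3}.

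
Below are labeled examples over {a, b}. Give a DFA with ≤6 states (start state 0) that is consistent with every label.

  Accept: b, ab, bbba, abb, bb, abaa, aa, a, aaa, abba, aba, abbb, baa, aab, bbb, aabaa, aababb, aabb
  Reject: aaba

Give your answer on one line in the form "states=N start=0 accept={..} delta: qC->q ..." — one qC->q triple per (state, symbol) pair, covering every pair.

states=5 start=0 accept={0,1,2,3} delta: 0a->1 0b->0 1a->2 1b->0 2a->0 2b->3 3a->4 3b->0 4a->0 4b->0

State merging on the prefix tree: take the shortest (then alphabetical) example prefix whose next move is undefined and point that move at state 0, else 1, else 2, ...; a target is out if some Accept/Reject pair would then sit in one state with the same input left (inseparable). If every existing state is out, open a new one.
a: 0a undefined. 0a->0: no, aba/aaba meet in 0 with "ba" left. Open state 1: 0a->1.
b: 0b undefined. 0b->0: ok.
aa: 1a undefined. 1a->0: no, bbba/aaba meet in 1. 1a->1: no, aba/aaba meet in 1 with "ba" left. Open state 2: 1a->2.
ab: 1b undefined. 1b->0: ok.
aaa: 2a undefined. 2a->0: ok.
aab: 2b undefined. 2b->0: no, bbba/aaba meet in 1. 2b->1: no, abaa/aaba meet in 2. 2b->2: no, b/aaba meet in 0. Open state 3: 2b->3.
aaba: 3a undefined. 3a->0: no, b/aaba meet in 0. 3a->1: no, bbba/aaba meet in 1. 3a->2: no, abaa/aaba meet in 2. 3a->3: no, aab/aaba meet in 3. Open state 4: 3a->4.
aabb: 3b undefined. 3b->0: ok.
aabaa: 4a undefined. 4a->0: ok.
aabab: 4b undefined. 4b->0: ok.
All examples now run through 5 states with every (state, symbol) defined. Accept strings end in {0,1,2,3}, Reject strings end in {4}; accept={0,1,2,3}.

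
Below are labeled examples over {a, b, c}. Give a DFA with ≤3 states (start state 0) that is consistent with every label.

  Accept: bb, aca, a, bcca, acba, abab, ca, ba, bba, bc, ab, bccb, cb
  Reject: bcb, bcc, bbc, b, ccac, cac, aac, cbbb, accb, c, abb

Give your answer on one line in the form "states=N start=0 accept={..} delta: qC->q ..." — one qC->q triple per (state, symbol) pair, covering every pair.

Grow the machine one transition at a time. Run the examples from 0; the earliest place one falls off (shortest prefix, ties alphabetical) gets sent to the lowest-numbered state that keeps every Accept/Reject pair distinguishable — a pair clashes when both reach the same state with identical unread suffix — and to a fresh state only if none does.
a: 0a undefined. 0a->0: no, bb/abb meet in 0 with "bb" left. Open state 1: 0a->1.
b: 0b undefined. 0b->0: no, bb/b meet in 0. 0b->1: no, a/b meet in 1. Open state 2: 0b->2.
c: 0c undefined. 0c->0: no, cb/b meet in 2. 0c->1: no, a/c meet in 1. 0c->2: ok.
aa: 1a undefined. 1a->0: ok.
ab: 1b undefined. 1b->0: ok.
ac: 1c undefined. 1c->0: no, bb/accb meet in 2 with "b" left. 1c->1: no, aca/accb meet in 0. 1c->2: ok.
ba: 2a undefined. 2a->0: ok.
bb: 2b undefined. 2b->0: no, bb/cbbb meet in 0. 2b->1: ok.
bc: 2c undefined. 2c->0: ok.
All examples now run through 3 states with every (state, symbol) defined. Accept strings end in {0,1}, Reject strings end in {2}; accept={0,1}.

states=3 start=0 accept={0,1} delta: 0a->1 0b->2 0c->2 1a->0 1b->0 1c->2 2a->0 2b->1 2c->0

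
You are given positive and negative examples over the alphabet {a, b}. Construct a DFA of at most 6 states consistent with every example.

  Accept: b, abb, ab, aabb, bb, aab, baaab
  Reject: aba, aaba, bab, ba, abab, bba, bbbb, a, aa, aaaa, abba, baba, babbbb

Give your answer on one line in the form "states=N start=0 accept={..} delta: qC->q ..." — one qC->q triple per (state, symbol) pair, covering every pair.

State merging on the prefix tree: take the shortest (then alphabetical) example prefix whose next move is undefined and point that move at state 0, else 1, else 2, ...; a target is out if some Accept/Reject pair would then sit in one state with the same input left (inseparable). If every existing state is out, open a new one.
a: 0a undefined. 0a->0: ok.
b: 0b undefined. 0b->0: no, b/aba meet in 0. Open state 1: 0b->1.
ba: 1a undefined. 1a->0: no, b/bab meet in 1. 1a->1: no, b/aba meet in 1. Open state 2: 1a->2.
bb: 1b undefined. 1b->0: no, abb/bba meet in 0. 1b->1: no, b/bbbb meet in 1. 1b->2: no, abb/aba meet in 2. Open state 3: 1b->3.
baa: 2a undefined. 2a->0: ok.
bab: 2b undefined. 2b->0: ok.
bba: 3a undefined. 3a->0: ok.
bbb: 3b undefined. 3b->0: no, b/bbbb meet in 1. 3b->1: no, b/babbbb meet in 1. 3b->2: ok.
All examples now run through 4 states with every (state, symbol) defined. Accept strings end in {1,3}, Reject strings end in {0,2}; accept={1,3}.

states=4 start=0 accept={1,3} delta: 0a->0 0b->1 1a->2 1b->3 2a->0 2b->0 3a->0 3b->2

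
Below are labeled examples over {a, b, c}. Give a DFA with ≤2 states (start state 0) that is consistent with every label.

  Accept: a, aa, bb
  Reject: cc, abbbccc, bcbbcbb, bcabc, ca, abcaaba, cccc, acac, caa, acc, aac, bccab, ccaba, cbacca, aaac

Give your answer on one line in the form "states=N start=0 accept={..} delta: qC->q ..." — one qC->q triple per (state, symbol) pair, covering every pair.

State merging on the prefix tree: take the shortest (then alphabetical) example prefix whose next move is undefined and point that move at state 0, else 1, else 2, ...; a target is out if some Accept/Reject pair would then sit in one state with the same input left (inseparable). If every existing state is out, open a new one.
a: 0a undefined. 0a->0: ok.
b: 0b undefined. 0b->0: ok.
c: 0c undefined. 0c->0: no, a/cc meet in 0. Open state 1: 0c->1.
ca: 1a undefined. 1a->0: no, a/ca meet in 0. 1a->1: ok.
cb: 1b undefined. 1b->0: no, a/bcbbcbb meet in 0. 1b->1: ok.
cc: 1c undefined. 1c->0: no, a/cc meet in 0. 1c->1: ok.
All examples now run through 2 states with every (state, symbol) defined. Accept strings end in {0}, Reject strings end in {1}; accept={0}.

states=2 start=0 accept={0} delta: 0a->0 0b->0 0c->1 1a->1 1b->1 1c->1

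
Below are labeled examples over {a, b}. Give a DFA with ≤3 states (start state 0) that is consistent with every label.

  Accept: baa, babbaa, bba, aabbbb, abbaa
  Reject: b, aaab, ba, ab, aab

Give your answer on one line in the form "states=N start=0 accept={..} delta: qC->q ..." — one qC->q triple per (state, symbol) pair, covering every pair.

states=3 start=0 accept={0} delta: 0a->0 0b->1 1a->2 1b->0 2a->0 2b->0

Fold the examples into a partial DFA from state 0: repeatedly fix the first undefined (state, symbol) met by the shortest-then-alphabetical prefix, trying targets in increasing order and rejecting any under which an Accept and a Reject string meet in one state with the same remainder; add a state when all current targets are rejected. Accepting states are where Accept strings end.
a: 0a undefined. 0a->0: ok.
b: 0b undefined. 0b->0: no, baa/b meet in 0. Open state 1: 0b->1.
ba: 1a undefined. 1a->0: no, baa/ba meet in 0. 1a->1: no, baa/b meet in 1. Open state 2: 1a->2.
bb: 1b undefined. 1b->0: ok.
baa: 2a undefined. 2a->0: ok.
bab: 2b undefined. 2b->0: ok.
All examples now run through 3 states with every (state, symbol) defined. Accept strings end in {0}, Reject strings end in {1,2}; accept={0}.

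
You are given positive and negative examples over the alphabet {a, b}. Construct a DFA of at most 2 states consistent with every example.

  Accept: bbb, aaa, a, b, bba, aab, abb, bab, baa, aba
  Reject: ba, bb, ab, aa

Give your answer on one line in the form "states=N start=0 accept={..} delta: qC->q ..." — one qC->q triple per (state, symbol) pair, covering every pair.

Fold the examples into a partial DFA from state 0: repeatedly fix the first undefined (state, symbol) met by the shortest-then-alphabetical prefix, trying targets in increasing order and rejecting any under which an Accept and a Reject string meet in one state with the same remainder; add a state when all current targets are rejected. Accepting states are where Accept strings end.
a: 0a undefined. 0a->0: no, aaa/aa meet in 0. Open state 1: 0a->1.
b: 0b undefined. 0b->0: no, bbb/bb meet in 0. 0b->1: ok.
aa: 1a undefined. 1a->0: ok.
ab: 1b undefined. 1b->0: ok.
All examples now run through 2 states with every (state, symbol) defined. Accept strings end in {1}, Reject strings end in {0}; accept={1}.

states=2 start=0 accept={1} delta: 0a->1 0b->1 1a->0 1b->0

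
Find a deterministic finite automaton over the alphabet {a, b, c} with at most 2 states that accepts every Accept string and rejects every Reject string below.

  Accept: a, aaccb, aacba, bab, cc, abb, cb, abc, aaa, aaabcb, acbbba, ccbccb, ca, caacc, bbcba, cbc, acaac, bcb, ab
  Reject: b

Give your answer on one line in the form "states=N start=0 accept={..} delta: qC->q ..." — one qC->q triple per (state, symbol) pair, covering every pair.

states=2 start=0 accept={1} delta: 0a->1 0b->0 0c->1 1a->1 1b->1 1c->1

Fold the examples into a partial DFA from state 0: repeatedly fix the first undefined (state, symbol) met by the shortest-then-alphabetical prefix, trying targets in increasing order and rejecting any under which an Accept and a Reject string meet in one state with the same remainder; add a state when all current targets are rejected. Accepting states are where Accept strings end.
a: 0a undefined. 0a->0: no, ab/b meet in 0 with "b" left. Open state 1: 0a->1.
b: 0b undefined. 0b->0: ok.
c: 0c undefined. 0c->0: no, cc/b meet in 0. 0c->1: ok.
aa: 1a undefined. 1a->0: no, ca/b meet in 0. 1a->1: ok.
ab: 1b undefined. 1b->0: no, bab/b meet in 0. 1b->1: ok.
ac: 1c undefined. 1c->0: no, cc/b meet in 0. 1c->1: ok.
All examples now run through 2 states with every (state, symbol) defined. Accept strings end in {1}, Reject strings end in {0}; accept={1}.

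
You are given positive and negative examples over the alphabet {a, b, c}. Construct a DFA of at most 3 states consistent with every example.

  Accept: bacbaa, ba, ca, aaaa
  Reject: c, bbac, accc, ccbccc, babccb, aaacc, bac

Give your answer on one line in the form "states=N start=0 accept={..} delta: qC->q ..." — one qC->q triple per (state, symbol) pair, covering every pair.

Fold the examples into a partial DFA from state 0: repeatedly fix the first undefined (state, symbol) met by the shortest-then-alphabetical prefix, trying targets in increasing order and rejecting any under which an Accept and a Reject string meet in one state with the same remainder; add a state when all current targets are rejected. Accepting states are where Accept strings end.
a: 0a undefined. 0a->0: ok.
b: 0b undefined. 0b->0: ok.
c: 0c undefined. 0c->0: no, bacbaa/c meet in 0. Open state 1: 0c->1.
ca: 1a undefined. 1a->0: ok.
cc: 1c undefined. 1c->0: no, ba/babccb meet in 0. 1c->1: ok.
ccb: 1b undefined. 1b->0: no, bacbaa/babccb meet in 0. 1b->1: ok.
All examples now run through 2 states with every (state, symbol) defined. Accept strings end in {0}, Reject strings end in {1}; accept={0}.

states=2 start=0 accept={0} delta: 0a->0 0b->0 0c->1 1a->0 1b->1 1c->1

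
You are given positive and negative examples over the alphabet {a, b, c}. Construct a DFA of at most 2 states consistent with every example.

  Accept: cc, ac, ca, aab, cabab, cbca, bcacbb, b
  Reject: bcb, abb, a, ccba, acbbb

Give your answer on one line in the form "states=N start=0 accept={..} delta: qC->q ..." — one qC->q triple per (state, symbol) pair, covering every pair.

Grow the machine one transition at a time. Run the examples from 0; the earliest place one falls off (shortest prefix, ties alphabetical) gets sent to the lowest-numbered state that keeps every Accept/Reject pair distinguishable — a pair clashes when both reach the same state with identical unread suffix — and to a fresh state only if none does.
a: 0a undefined. 0a->0: ok.
b: 0b undefined. 0b->0: no, aab/abb meet in 0. Open state 1: 0b->1.
c: 0c undefined. 0c->0: no, cc/a meet in 0. 0c->1: ok.
bc: 1c undefined. 1c->0: no, cc/a meet in 0. 1c->1: ok.
ca: 1a undefined. 1a->0: no, ca/a meet in 0. 1a->1: ok.
cb: 1b undefined. 1b->0: ok.
All examples now run through 2 states with every (state, symbol) defined. Accept strings end in {1}, Reject strings end in {0}; accept={1}.

states=2 start=0 accept={1} delta: 0a->0 0b->1 0c->1 1a->1 1b->0 1c->1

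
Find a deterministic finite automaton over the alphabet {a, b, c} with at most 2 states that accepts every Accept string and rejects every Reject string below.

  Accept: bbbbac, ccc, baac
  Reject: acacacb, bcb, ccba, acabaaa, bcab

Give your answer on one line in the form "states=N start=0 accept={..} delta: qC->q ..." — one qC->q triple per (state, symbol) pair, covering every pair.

Grow the machine one transition at a time. Run the examples from 0; the earliest place one falls off (shortest prefix, ties alphabetical) gets sent to the lowest-numbered state that keeps every Accept/Reject pair distinguishable — a pair clashes when both reach the same state with identical unread suffix — and to a fresh state only if none does.
a: 0a undefined. 0a->0: ok.
b: 0b undefined. 0b->0: ok.
c: 0c undefined. 0c->0: no, bbbbac/acacacb meet in 0. Open state 1: 0c->1.
cc: 1c undefined. 1c->0: ok.
aca: 1a undefined. 1a->0: ok.
bcb: 1b undefined. 1b->0: ok.
All examples now run through 2 states with every (state, symbol) defined. Accept strings end in {1}, Reject strings end in {0}; accept={1}.

states=2 start=0 accept={1} delta: 0a->0 0b->0 0c->1 1a->0 1b->0 1c->0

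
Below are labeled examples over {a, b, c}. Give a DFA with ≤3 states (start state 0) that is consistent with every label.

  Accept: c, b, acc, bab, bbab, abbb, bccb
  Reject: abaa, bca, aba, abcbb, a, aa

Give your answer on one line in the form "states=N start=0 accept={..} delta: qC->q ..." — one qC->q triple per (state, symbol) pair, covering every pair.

states=3 start=0 accept={1,2} delta: 0a->0 0b->1 0c->1 1a->0 1b->0 1c->2 2a->0 2b->1 2c->0

Fold the examples into a partial DFA from state 0: repeatedly fix the first undefined (state, symbol) met by the shortest-then-alphabetical prefix, trying targets in increasing order and rejecting any under which an Accept and a Reject string meet in one state with the same remainder; add a state when all current targets are rejected. Accepting states are where Accept strings end.
a: 0a undefined. 0a->0: ok.
b: 0b undefined. 0b->0: no, b/abaa meet in 0. Open state 1: 0b->1.
c: 0c undefined. 0c->0: no, c/a meet in 0. 0c->1: ok.
ba: 1a undefined. 1a->0: ok.
bb: 1b undefined. 1b->0: ok.
bc: 1c undefined. 1c->0: no, acc/abaa meet in 0. 1c->1: no, c/abcbb meet in 1. Open state 2: 1c->2.
bca: 2a undefined. 2a->0: ok.
bcc: 2c undefined. 2c->0: ok.
abcb: 2b undefined. 2b->0: no, c/abcbb meet in 1. 2b->1: ok.
All examples now run through 3 states with every (state, symbol) defined. Accept strings end in {1,2}, Reject strings end in {0}; accept={1,2}.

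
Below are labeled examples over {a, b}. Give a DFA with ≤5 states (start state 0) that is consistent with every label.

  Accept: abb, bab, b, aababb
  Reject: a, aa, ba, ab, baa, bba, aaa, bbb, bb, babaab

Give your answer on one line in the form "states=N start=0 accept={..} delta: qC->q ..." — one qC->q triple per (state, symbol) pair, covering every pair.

Fold the examples into a partial DFA from state 0: repeatedly fix the first undefined (state, symbol) met by the shortest-then-alphabetical prefix, trying targets in increasing order and rejecting any under which an Accept and a Reject string meet in one state with the same remainder; add a state when all current targets are rejected. Accepting states are where Accept strings end.
a: 0a undefined. 0a->0: no, abb/bb meet in 0 with "bb" left. Open state 1: 0a->1.
b: 0b undefined. 0b->0: no, bab/ab meet in 1 with "b" left. 0b->1: no, abb/bbb meet in 1 with "bb" left. Open state 2: 0b->2.
aa: 1a undefined. 1a->0: ok.
ab: 1b undefined. 1b->0: ok.
ba: 2a undefined. 2a->0: no, aababb/bb meet in 2 with "b" left. 2a->1: no, abb/babaab meet in 2. 2a->2: no, abb/ba meet in 2. Open state 3: 2a->3.
bb: 2b undefined. 2b->0: no, abb/bbb meet in 2. 2b->1: ok.
baa: 3a undefined. 3a->0: ok.
bab: 3b undefined. 3b->0: no, abb/babaab meet in 2. 3b->1: no, bab/a meet in 1. 3b->2: no, abb/babaab meet in 2. 3b->3: no, bab/ba meet in 3. Open state 4: 3b->4.
baba: 4a undefined. 4a->0: ok.
aababb: 4b undefined. 4b->0: no, aababb/aa meet in 0. 4b->1: no, aababb/a meet in 1. 4b->2: ok.
All examples now run through 5 states with every (state, symbol) defined. Accept strings end in {2,4}, Reject strings end in {0,1,3}; accept={2,4}.

states=5 start=0 accept={2,4} delta: 0a->1 0b->2 1a->0 1b->0 2a->3 2b->1 3a->0 3b->4 4a->0 4b->2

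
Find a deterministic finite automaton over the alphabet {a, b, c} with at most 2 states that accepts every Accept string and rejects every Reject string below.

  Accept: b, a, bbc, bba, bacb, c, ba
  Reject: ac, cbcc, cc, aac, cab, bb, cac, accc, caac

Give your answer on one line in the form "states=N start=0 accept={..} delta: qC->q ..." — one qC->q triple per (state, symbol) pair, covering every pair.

Fold the examples into a partial DFA from state 0: repeatedly fix the first undefined (state, symbol) met by the shortest-then-alphabetical prefix, trying targets in increasing order and rejecting any under which an Accept and a Reject string meet in one state with the same remainder; add a state when all current targets are rejected. Accepting states are where Accept strings end.
a: 0a undefined. 0a->0: no, c/ac meet in 0 with "c" left. Open state 1: 0a->1.
b: 0b undefined. 0b->0: no, b/bb meet in 0. 0b->1: ok.
c: 0c undefined. 0c->0: no, c/cc meet in 0. 0c->1: ok.
aa: 1a undefined. 1a->0: no, b/aac meet in 1. 1a->1: ok.
ac: 1c undefined. 1c->0: ok.
bb: 1b undefined. 1b->0: ok.
All examples now run through 2 states with every (state, symbol) defined. Accept strings end in {1}, Reject strings end in {0}; accept={1}.

states=2 start=0 accept={1} delta: 0a->1 0b->1 0c->1 1a->1 1b->0 1c->0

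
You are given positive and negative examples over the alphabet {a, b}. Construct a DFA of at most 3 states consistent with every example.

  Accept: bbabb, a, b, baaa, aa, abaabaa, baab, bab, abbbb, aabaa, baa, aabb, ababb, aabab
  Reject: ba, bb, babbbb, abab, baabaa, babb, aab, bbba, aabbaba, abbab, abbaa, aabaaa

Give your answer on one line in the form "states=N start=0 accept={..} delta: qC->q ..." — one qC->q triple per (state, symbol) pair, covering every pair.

states=3 start=0 accept={1,2} delta: 0a->1 0b->2 1a->2 1b->1 2a->0 2b->0

Grow the machine one transition at a time. Run the examples from 0; the earliest place one falls off (shortest prefix, ties alphabetical) gets sent to the lowest-numbered state that keeps every Accept/Reject pair distinguishable — a pair clashes when both reach the same state with identical unread suffix — and to a fresh state only if none does.
a: 0a undefined. 0a->0: no, b/aab meet in 0 with "b" left. Open state 1: 0a->1.
b: 0b undefined. 0b->0: no, bbabb/babb meet in 1 with "bb" left. 0b->1: no, aa/ba meet in 1 with "a" left. Open state 2: 0b->2.
aa: 1a undefined. 1a->0: no, b/aab meet in 2. 1a->1: no, aabab/abab meet in 1 with "bab" left. 1a->2: ok.
ab: 1b undefined. 1b->0: no, bab/abbab meet in 2 with "ab" left. 1b->1: ok.
ba: 2a undefined. 2a->0: ok.
bb: 2b undefined. 2b->0: ok.
All examples now run through 3 states with every (state, symbol) defined. Accept strings end in {1,2}, Reject strings end in {0}; accept={1,2}.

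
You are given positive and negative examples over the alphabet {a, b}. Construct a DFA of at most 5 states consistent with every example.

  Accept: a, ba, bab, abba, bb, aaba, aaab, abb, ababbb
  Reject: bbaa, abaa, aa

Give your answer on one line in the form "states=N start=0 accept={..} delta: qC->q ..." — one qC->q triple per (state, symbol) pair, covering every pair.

states=3 start=0 accept={0,1} delta: 0a->1 0b->0 1a->2 1b->0 2a->0 2b->0

State merging on the prefix tree: take the shortest (then alphabetical) example prefix whose next move is undefined and point that move at state 0, else 1, else 2, ...; a target is out if some Accept/Reject pair would then sit in one state with the same input left (inseparable). If every existing state is out, open a new one.
a: 0a undefined. 0a->0: no, a/aa meet in 0. Open state 1: 0a->1.
b: 0b undefined. 0b->0: ok.
aa: 1a undefined. 1a->0: no, bb/bbaa meet in 0. 1a->1: no, a/bbaa meet in 1. Open state 2: 1a->2.
ab: 1b undefined. 1b->0: ok.
aaa: 2a undefined. 2a->0: ok.
aab: 2b undefined. 2b->0: ok.
All examples now run through 3 states with every (state, symbol) defined. Accept strings end in {0,1}, Reject strings end in {2}; accept={0,1}.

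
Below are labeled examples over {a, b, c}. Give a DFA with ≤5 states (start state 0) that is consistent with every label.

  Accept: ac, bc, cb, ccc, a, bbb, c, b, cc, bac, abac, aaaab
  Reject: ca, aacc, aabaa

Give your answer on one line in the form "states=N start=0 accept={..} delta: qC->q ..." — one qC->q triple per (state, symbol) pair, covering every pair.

states=3 start=0 accept={0,1} delta: 0a->1 0b->0 0c->1 1a->2 1b->0 1c->0 2a->0 2b->0 2c->2

Fold the examples into a partial DFA from state 0: repeatedly fix the first undefined (state, symbol) met by the shortest-then-alphabetical prefix, trying targets in increasing order and rejecting any under which an Accept and a Reject string meet in one state with the same remainder; add a state when all current targets are rejected. Accepting states are where Accept strings end.
a: 0a undefined. 0a->0: no, cc/aacc meet in 0 with "cc" left. Open state 1: 0a->1.
b: 0b undefined. 0b->0: ok.
c: 0c undefined. 0c->0: no, a/ca meet in 1. 0c->1: ok.
aa: 1a undefined. 1a->0: no, ac/aacc meet in 1 with "c" left. 1a->1: no, bc/ca meet in 1. Open state 2: 1a->2.
ab: 1b undefined. 1b->0: ok.
ac: 1c undefined. 1c->0: ok.
aaa: 2a undefined. 2a->0: ok.
aab: 2b undefined. 2b->0: ok.
aac: 2c undefined. 2c->0: no, bc/aacc meet in 1. 2c->1: no, ac/aacc meet in 0. 2c->2: ok.
All examples now run through 3 states with every (state, symbol) defined. Accept strings end in {0,1}, Reject strings end in {2}; accept={0,1}.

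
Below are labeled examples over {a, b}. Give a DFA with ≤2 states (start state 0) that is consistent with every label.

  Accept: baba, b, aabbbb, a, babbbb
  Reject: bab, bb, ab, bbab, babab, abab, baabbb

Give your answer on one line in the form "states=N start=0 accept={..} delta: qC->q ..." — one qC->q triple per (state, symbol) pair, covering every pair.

states=2 start=0 accept={1} delta: 0a->1 0b->1 1a->1 1b->0

State merging on the prefix tree: take the shortest (then alphabetical) example prefix whose next move is undefined and point that move at state 0, else 1, else 2, ...; a target is out if some Accept/Reject pair would then sit in one state with the same input left (inseparable). If every existing state is out, open a new one.
a: 0a undefined. 0a->0: no, b/ab meet in 0 with "b" left. Open state 1: 0a->1.
b: 0b undefined. 0b->0: no, b/bb meet in 0. 0b->1: ok.
aa: 1a undefined. 1a->0: no, b/bab meet in 1. 1a->1: ok.
ab: 1b undefined. 1b->0: ok.
All examples now run through 2 states with every (state, symbol) defined. Accept strings end in {1}, Reject strings end in {0}; accept={1}.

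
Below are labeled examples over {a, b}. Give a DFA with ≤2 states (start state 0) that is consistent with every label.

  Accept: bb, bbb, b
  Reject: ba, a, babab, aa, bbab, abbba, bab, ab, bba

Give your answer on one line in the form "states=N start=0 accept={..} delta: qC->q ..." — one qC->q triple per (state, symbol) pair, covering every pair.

Fold the examples into a partial DFA from state 0: repeatedly fix the first undefined (state, symbol) met by the shortest-then-alphabetical prefix, trying targets in increasing order and rejecting any under which an Accept and a Reject string meet in one state with the same remainder; add a state when all current targets are rejected. Accepting states are where Accept strings end.
a: 0a undefined. 0a->0: no, b/ab meet in 0 with "b" left. Open state 1: 0a->1.
b: 0b undefined. 0b->0: ok.
aa: 1a undefined. 1a->0: no, bb/aa meet in 0. 1a->1: ok.
ab: 1b undefined. 1b->0: no, bb/babab meet in 0. 1b->1: ok.
All examples now run through 2 states with every (state, symbol) defined. Accept strings end in {0}, Reject strings end in {1}; accept={0}.

states=2 start=0 accept={0} delta: 0a->1 0b->0 1a->1 1b->1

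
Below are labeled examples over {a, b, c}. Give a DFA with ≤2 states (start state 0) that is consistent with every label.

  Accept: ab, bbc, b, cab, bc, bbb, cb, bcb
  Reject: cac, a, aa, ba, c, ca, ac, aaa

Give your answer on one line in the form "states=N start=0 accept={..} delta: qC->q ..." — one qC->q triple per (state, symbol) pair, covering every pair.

states=2 start=0 accept={1} delta: 0a->0 0b->1 0c->0 1a->0 1b->1 1c->1

State merging on the prefix tree: take the shortest (then alphabetical) example prefix whose next move is undefined and point that move at state 0, else 1, else 2, ...; a target is out if some Accept/Reject pair would then sit in one state with the same input left (inseparable). If every existing state is out, open a new one.
a: 0a undefined. 0a->0: ok.
b: 0b undefined. 0b->0: no, ab/a meet in 0. Open state 1: 0b->1.
c: 0c undefined. 0c->0: ok.
ba: 1a undefined. 1a->0: ok.
bb: 1b undefined. 1b->0: no, bbc/cac meet in 0. 1b->1: ok.
bc: 1c undefined. 1c->0: no, bbc/cac meet in 0. 1c->1: ok.
All examples now run through 2 states with every (state, symbol) defined. Accept strings end in {1}, Reject strings end in {0}; accept={1}.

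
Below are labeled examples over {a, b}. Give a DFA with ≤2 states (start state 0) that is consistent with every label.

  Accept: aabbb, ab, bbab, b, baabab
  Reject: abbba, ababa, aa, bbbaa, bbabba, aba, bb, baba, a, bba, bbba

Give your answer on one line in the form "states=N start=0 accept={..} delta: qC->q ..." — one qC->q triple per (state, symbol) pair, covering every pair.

states=2 start=0 accept={1} delta: 0a->0 0b->1 1a->0 1b->0

State merging on the prefix tree: take the shortest (then alphabetical) example prefix whose next move is undefined and point that move at state 0, else 1, else 2, ...; a target is out if some Accept/Reject pair would then sit in one state with the same input left (inseparable). If every existing state is out, open a new one.
a: 0a undefined. 0a->0: ok.
b: 0b undefined. 0b->0: no, aabbb/abbba meet in 0. Open state 1: 0b->1.
ba: 1a undefined. 1a->0: ok.
bb: 1b undefined. 1b->0: ok.
All examples now run through 2 states with every (state, symbol) defined. Accept strings end in {1}, Reject strings end in {0}; accept={1}.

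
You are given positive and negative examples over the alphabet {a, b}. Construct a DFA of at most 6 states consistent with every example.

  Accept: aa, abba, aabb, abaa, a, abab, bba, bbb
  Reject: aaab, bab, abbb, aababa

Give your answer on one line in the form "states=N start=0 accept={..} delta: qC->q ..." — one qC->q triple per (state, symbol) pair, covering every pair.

states=4 start=0 accept={0,1} delta: 0a->1 0b->0 1a->0 1b->2 2a->3 2b->1 3a->0 3b->0

Grow the machine one transition at a time. Run the examples from 0; the earliest place one falls off (shortest prefix, ties alphabetical) gets sent to the lowest-numbered state that keeps every Accept/Reject pair distinguishable — a pair clashes when both reach the same state with identical unread suffix — and to a fresh state only if none does.
a: 0a undefined. 0a->0: no, abab/bab meet in 0 with "bab" left. Open state 1: 0a->1.
b: 0b undefined. 0b->0: ok.
aa: 1a undefined. 1a->0: ok.
ab: 1b undefined. 1b->0: no, aa/aaab meet in 0. 1b->1: no, aa/aababa meet in 0. Open state 2: 1b->2.
aba: 2a undefined. 2a->0: no, aa/aababa meet in 0. 2a->1: no, a/aababa meet in 1. 2a->2: no, abaa/aaab meet in 2. Open state 3: 2a->3.
abb: 2b undefined. 2b->0: no, aa/abbb meet in 0. 2b->1: ok.
abaa: 3a undefined. 3a->0: ok.
abab: 3b undefined. 3b->0: ok.
All examples now run through 4 states with every (state, symbol) defined. Accept strings end in {0,1}, Reject strings end in {2,3}; accept={0,1}.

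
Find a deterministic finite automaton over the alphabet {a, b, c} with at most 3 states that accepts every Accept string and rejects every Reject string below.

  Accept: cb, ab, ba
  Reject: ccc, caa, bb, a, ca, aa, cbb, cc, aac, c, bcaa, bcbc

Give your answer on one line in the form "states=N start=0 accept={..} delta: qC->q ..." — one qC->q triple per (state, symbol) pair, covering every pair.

states=2 start=0 accept={1} delta: 0a->0 0b->1 0c->0 1a->1 1b->0 1c->0

Grow the machine one transition at a time. Run the examples from 0; the earliest place one falls off (shortest prefix, ties alphabetical) gets sent to the lowest-numbered state that keeps every Accept/Reject pair distinguishable — a pair clashes when both reach the same state with identical unread suffix — and to a fresh state only if none does.
a: 0a undefined. 0a->0: ok.
b: 0b undefined. 0b->0: no, ab/bb meet in 0. Open state 1: 0b->1.
c: 0c undefined. 0c->0: ok.
ba: 1a undefined. 1a->0: no, ba/ccc meet in 0. 1a->1: ok.
bb: 1b undefined. 1b->0: ok.
bc: 1c undefined. 1c->0: ok.
All examples now run through 2 states with every (state, symbol) defined. Accept strings end in {1}, Reject strings end in {0}; accept={1}.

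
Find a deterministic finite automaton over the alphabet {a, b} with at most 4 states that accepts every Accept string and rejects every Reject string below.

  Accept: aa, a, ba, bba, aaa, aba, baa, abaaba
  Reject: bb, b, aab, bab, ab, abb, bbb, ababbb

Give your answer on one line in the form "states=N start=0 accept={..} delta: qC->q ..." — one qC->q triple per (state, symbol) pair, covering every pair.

Grow the machine one transition at a time. Run the examples from 0; the earliest place one falls off (shortest prefix, ties alphabetical) gets sent to the lowest-numbered state that keeps every Accept/Reject pair distinguishable — a pair clashes when both reach the same state with identical unread suffix — and to a fresh state only if none does.
a: 0a undefined. 0a->0: ok.
b: 0b undefined. 0b->0: no, aa/bb meet in 0. Open state 1: 0b->1.
ba: 1a undefined. 1a->0: ok.
bb: 1b undefined. 1b->0: no, aa/bb meet in 0. 1b->1: ok.
All examples now run through 2 states with every (state, symbol) defined. Accept strings end in {0}, Reject strings end in {1}; accept={0}.

states=2 start=0 accept={0} delta: 0a->0 0b->1 1a->0 1b->1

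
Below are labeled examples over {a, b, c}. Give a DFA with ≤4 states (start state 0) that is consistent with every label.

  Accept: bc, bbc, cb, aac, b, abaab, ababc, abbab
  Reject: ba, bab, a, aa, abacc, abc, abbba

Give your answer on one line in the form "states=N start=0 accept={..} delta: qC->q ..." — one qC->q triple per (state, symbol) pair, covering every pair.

states=4 start=0 accept={0,3} delta: 0a->1 0b->0 0c->0 1a->1 1b->2 1c->0 2a->2 2b->3 2c->2 3a->0 3b->0 3c->0

Grow the machine one transition at a time. Run the examples from 0; the earliest place one falls off (shortest prefix, ties alphabetical) gets sent to the lowest-numbered state that keeps every Accept/Reject pair distinguishable — a pair clashes when both reach the same state with identical unread suffix — and to a fresh state only if none does.
a: 0a undefined. 0a->0: no, bc/abc meet in 0 with "bc" left. Open state 1: 0a->1.
b: 0b undefined. 0b->0: ok.
c: 0c undefined. 0c->0: ok.
aa: 1a undefined. 1a->0: no, bc/aa meet in 0. 1a->1: ok.
ab: 1b undefined. 1b->0: no, bc/bab meet in 0. 1b->1: no, aac/abc meet in 1 with "c" left. Open state 2: 1b->2.
aac: 1c undefined. 1c->0: ok.
aba: 2a undefined. 2a->0: no, bc/abacc meet in 0. 2a->1: no, bc/abacc meet in 0. 2a->2: ok.
abb: 2b undefined. 2b->0: no, abbab/bab meet in 2. 2b->1: no, abaab/ba meet in 1. 2b->2: no, abaab/bab meet in 2. Open state 3: 2b->3.
abc: 2c undefined. 2c->0: no, bc/abacc meet in 0. 2c->1: no, bc/abacc meet in 0. 2c->2: ok.
abba: 3a undefined. 3a->0: ok.
abbb: 3b undefined. 3b->0: ok.
ababc: 3c undefined. 3c->0: ok.
All examples now run through 4 states with every (state, symbol) defined. Accept strings end in {0,3}, Reject strings end in {1,2}; accept={0,3}.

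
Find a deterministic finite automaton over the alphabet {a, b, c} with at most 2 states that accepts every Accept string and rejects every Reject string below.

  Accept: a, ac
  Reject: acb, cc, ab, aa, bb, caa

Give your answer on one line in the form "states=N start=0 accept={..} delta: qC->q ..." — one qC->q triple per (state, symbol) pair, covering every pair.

states=2 start=0 accept={1} delta: 0a->1 0b->0 0c->0 1a->0 1b->0 1c->1

Fold the examples into a partial DFA from state 0: repeatedly fix the first undefined (state, symbol) met by the shortest-then-alphabetical prefix, trying targets in increasing order and rejecting any under which an Accept and a Reject string meet in one state with the same remainder; add a state when all current targets are rejected. Accepting states are where Accept strings end.
a: 0a undefined. 0a->0: no, a/aa meet in 0. Open state 1: 0a->1.
b: 0b undefined. 0b->0: ok.
c: 0c undefined. 0c->0: ok.
aa: 1a undefined. 1a->0: ok.
ab: 1b undefined. 1b->0: ok.
ac: 1c undefined. 1c->0: no, ac/acb meet in 0. 1c->1: ok.
All examples now run through 2 states with every (state, symbol) defined. Accept strings end in {1}, Reject strings end in {0}; accept={1}.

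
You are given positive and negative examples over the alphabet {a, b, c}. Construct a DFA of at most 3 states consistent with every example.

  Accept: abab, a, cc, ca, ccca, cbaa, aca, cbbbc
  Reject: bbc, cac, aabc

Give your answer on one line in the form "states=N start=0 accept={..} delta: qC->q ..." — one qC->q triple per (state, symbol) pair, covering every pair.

states=2 start=0 accept={0} delta: 0a->0 0b->0 0c->1 1a->0 1b->1 1c->0

Fold the examples into a partial DFA from state 0: repeatedly fix the first undefined (state, symbol) met by the shortest-then-alphabetical prefix, trying targets in increasing order and rejecting any under which an Accept and a Reject string meet in one state with the same remainder; add a state when all current targets are rejected. Accepting states are where Accept strings end.
a: 0a undefined. 0a->0: ok.
b: 0b undefined. 0b->0: ok.
c: 0c undefined. 0c->0: no, abab/bbc meet in 0. Open state 1: 0c->1.
ca: 1a undefined. 1a->0: ok.
cb: 1b undefined. 1b->0: no, cbbbc/bbc meet in 1. 1b->1: ok.
cc: 1c undefined. 1c->0: ok.
All examples now run through 2 states with every (state, symbol) defined. Accept strings end in {0}, Reject strings end in {1}; accept={0}.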